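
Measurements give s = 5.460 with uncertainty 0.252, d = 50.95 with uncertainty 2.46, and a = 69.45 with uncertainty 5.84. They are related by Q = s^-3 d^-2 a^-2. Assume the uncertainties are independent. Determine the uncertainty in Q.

Q is a product of powers, so relative uncertainties combine in quadrature:
  (-3·δs/s)² = (-3×0.0462)² = 0.0192;  (-2·δd/d)² = (-2×0.0483)² = 0.00932;  (-2·δa/a)² = (-2×0.0841)² = 0.0283
δQ/Q = √(0.0568) = 0.238
Q = 4.907e-10, so δQ = 0.238 × 4.907e-10 = 1.17e-10.

1.17e-10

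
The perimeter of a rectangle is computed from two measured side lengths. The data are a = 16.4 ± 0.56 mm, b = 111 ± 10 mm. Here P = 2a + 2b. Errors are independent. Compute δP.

20.0 mm

Each term contributes (cᵢ δxᵢ)² to (δP)²:
  (2·δa)² = 1.25;  (2·δb)² = 400
δP = √(401) = 20.0 mm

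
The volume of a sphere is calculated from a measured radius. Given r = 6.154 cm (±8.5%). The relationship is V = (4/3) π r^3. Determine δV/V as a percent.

25.5%

For a monomial V ∝ r^3, fractional errors add in quadrature:
  (3·δr/r)² = (3×0.0850)² = 0.0650
δV/V = √(0.0650) = 0.255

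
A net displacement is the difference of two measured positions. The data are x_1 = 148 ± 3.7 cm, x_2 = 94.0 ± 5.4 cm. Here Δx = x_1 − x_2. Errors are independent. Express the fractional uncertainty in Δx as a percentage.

Δx is a linear combination, so absolute uncertainties add in quadrature:
  (δx_1)² = 13.7;  (δx_2)² = 29.2
δΔx = √(42.9) = 6.55 cm
Δx = 54.0 cm, so δΔx/Δx = 6.55/54.0 = 0.121.

12.1%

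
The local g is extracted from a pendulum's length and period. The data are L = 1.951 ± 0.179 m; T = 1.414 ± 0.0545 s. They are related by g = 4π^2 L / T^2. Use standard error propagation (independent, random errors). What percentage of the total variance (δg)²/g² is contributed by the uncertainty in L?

(δg/g)² = (1·δL/L)² + (-2·δT/T)²
  L term: (1×0.0917)² = 0.00842
  T term: (-2×0.0385)² = 0.00594
Total = 0.0144. Share from L = 0.00842/0.0144 = 0.586.

58.6%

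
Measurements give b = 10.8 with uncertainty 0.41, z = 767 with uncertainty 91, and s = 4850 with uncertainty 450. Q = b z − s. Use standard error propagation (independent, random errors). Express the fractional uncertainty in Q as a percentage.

Let p = b·z = 8280. δp/p = √((1·δb/b)² + (1·δz/z)²) = √(0.00144 + 0.0141) = 0.125, so δp = 1030.
Q = p − s: δQ = √(δp² + δs²) = √(1.06e+06 + 2.02e+05) = 1130
Q = 3430, so δQ/Q = 1130/3430 = 0.328.

32.8%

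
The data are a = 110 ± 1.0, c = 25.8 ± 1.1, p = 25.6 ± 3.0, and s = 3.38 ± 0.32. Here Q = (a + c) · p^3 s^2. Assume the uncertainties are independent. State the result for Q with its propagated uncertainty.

(2.60 ± 1.04) × 10^7

Let u = a + c = 136. δu = √(δa² + δc²) = √(1.00 + 1.21) = 1.49, so δu/u = 0.0109.
Q is then a monomial in u, p, s:
δQ/Q = √((δu/u)² + (3·δp/p)² + (2·δs/s)²) = √(0.000120 + 0.124 + 0.0359) = 0.399
Q = 2.6e+07, so δQ = 0.399 × 2.6e+07 = 1.04e+07.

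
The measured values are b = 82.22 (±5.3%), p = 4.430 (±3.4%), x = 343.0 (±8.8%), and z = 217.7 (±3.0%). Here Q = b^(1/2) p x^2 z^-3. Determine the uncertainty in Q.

0.0927

Each factor contributes (exponent × relative error)² to (δQ/Q)²:
  (½·δb/b)² = (0.5×0.0530)² = 0.000702;  (1·δp/p)² = (1×0.0340)² = 0.00116;  (2·δx/x)² = (2×0.0880)² = 0.0310;  (-3·δz/z)² = (-3×0.0300)² = 0.00810
δQ/Q = √(0.0409) = 0.202
Q = 0.4580, so δQ = 0.202 × 0.4580 = 0.0927.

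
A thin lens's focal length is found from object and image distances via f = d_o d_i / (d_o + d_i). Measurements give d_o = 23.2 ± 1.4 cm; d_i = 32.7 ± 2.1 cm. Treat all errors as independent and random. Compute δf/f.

0.0442

∂f/∂d_o = (d_i/(d_o+d_i))² = 0.342;  ∂f/∂d_i = (d_o/(d_o+d_i))² = 0.172
δf = √((∂f/∂d_o · δd_o)² + (∂f/∂d_i · δd_i)²) = √(0.230 + 0.131) = 0.600 cm
f = 13.6 cm, so δf/f = 0.600/13.6 = 0.0442.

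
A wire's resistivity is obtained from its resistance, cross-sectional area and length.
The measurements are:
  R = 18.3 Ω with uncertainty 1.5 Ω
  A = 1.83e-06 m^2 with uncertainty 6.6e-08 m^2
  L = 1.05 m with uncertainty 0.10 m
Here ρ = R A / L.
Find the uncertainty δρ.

Relative error in a monomial: (δρ/ρ)² = Σ (nᵢ · δxᵢ/xᵢ)².
  (1·δR/R)² = (1×0.0820)² = 0.00672;  (1·δA/A)² = (1×0.0361)² = 0.00130;  (-1·δL/L)² = (-1×0.0952)² = 0.00907
δρ/ρ = √(0.0171) = 0.131
ρ = 3.19e-05 Ω·m, so δρ = 0.131 × 3.19e-05 = 4.17e-06 Ω·m.

4.17e-06 Ω·m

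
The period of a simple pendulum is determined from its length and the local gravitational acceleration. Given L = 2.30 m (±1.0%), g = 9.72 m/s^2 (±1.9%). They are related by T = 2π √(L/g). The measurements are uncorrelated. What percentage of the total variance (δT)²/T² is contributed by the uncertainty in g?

(δT/T)² = (½·δL/L)² + (−½·δg/g)²
  L term: (0.5×0.0100)² = 2.5e-05
  g term: (-0.5×0.0190)² = 9.02e-05
Total = 0.000115. Share from g = 9.02e-05/0.000115 = 0.783.

78.3%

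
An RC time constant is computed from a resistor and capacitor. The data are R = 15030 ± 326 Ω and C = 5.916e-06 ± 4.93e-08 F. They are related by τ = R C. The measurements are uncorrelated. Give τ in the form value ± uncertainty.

Since τ is a product/quotient, work with relative uncertainties:
  (1·δR/R)² = (1×0.0217)² = 0.000470;  (1·δC/C)² = (1×0.00833)² = 6.94e-05
δτ/τ = √(0.000540) = 0.0232
τ = 0.08892 s, so δτ = 0.0232 × 0.08892 = 0.00207 s.

0.08892 ± 0.00207 s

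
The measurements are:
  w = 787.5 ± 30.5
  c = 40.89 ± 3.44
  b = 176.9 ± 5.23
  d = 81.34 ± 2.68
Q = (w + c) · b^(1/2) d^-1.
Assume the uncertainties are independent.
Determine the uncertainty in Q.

7.01

Let u = w + c = 828.4. δu = √(δw² + δc²) = √(930 + 11.8) = 30.7, so δu/u = 0.0371.
Q is then a monomial in u, b, d:
δQ/Q = √((δu/u)² + (½·δb/b)² + (-1·δd/d)²) = √(0.00137 + 0.000219 + 0.00109) = 0.0517
Q = 135.5, so δQ = 0.0517 × 135.5 = 7.01.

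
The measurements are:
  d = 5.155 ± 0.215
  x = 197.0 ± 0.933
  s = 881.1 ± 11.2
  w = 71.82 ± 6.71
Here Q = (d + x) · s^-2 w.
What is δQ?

0.00181

Let u = d + x = 202.2. δu = √(δd² + δx²) = √(0.0462 + 0.870) = 0.957, so δu/u = 0.00474.
Q is then a monomial in u, s, w:
δQ/Q = √((δu/u)² + (-2·δs/s)² + (1·δw/w)²) = √(2.24e-05 + 0.000646 + 0.00873) = 0.0969
Q = 0.01870, so δQ = 0.0969 × 0.01870 = 0.00181.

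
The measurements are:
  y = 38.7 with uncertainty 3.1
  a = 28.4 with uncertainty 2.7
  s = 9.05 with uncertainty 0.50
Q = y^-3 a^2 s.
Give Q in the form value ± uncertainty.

0.126 ± 0.0392

Q is a product of powers, so relative uncertainties combine in quadrature:
  (-3·δy/y)² = (-3×0.0801)² = 0.0577;  (2·δa/a)² = (2×0.0951)² = 0.0362;  (1·δs/s)² = (1×0.0552)² = 0.00305
δQ/Q = √(0.0970) = 0.311
Q = 0.126, so δQ = 0.311 × 0.126 = 0.0392.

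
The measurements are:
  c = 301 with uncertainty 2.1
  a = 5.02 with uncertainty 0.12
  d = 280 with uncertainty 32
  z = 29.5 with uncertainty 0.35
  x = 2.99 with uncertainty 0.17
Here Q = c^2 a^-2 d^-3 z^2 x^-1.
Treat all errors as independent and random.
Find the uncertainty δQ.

0.0168

Products/powers → add relative errors in quadrature, weighted by exponent:
  (2·δc/c)² = (2×0.00698)² = 0.000195;  (-2·δa/a)² = (-2×0.0239)² = 0.00229;  (-3·δd/d)² = (-3×0.114)² = 0.118;  (2·δz/z)² = (2×0.0119)² = 0.000563;  (-1·δx/x)² = (-1×0.0569)² = 0.00323
δQ/Q = √(0.124) = 0.352
Q = 0.0477, so δQ = 0.352 × 0.0477 = 0.0168.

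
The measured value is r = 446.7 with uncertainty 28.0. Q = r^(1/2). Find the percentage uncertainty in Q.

3.13%

Since Q is a product/quotient, work with relative uncertainties:
  (½·δr/r)² = (0.5×0.0627)² = 0.000982
δQ/Q = √(0.000982) = 0.0313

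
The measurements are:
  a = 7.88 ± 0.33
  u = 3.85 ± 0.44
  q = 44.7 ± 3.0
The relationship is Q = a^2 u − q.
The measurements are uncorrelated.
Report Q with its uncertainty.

194 ± 34.0

Let p = a^2·u = 239. δp/p = √((2·δa/a)² + (1·δu/u)²) = √(0.00702 + 0.0131) = 0.142, so δp = 33.9.
Q = p − q: δQ = √(δp² + δq²) = √(1150 + 9.00) = 34.0
Q = 194.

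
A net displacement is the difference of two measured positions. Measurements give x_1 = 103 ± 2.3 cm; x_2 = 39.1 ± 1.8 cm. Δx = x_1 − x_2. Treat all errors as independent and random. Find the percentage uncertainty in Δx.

Absolute uncertainties add in quadrature for a linear combination:
  (δx_1)² = 5.29;  (δx_2)² = 3.24
δΔx = √(8.53) = 2.92 cm
Δx = 63.9 cm, so δΔx/Δx = 2.92/63.9 = 0.0457.

4.57%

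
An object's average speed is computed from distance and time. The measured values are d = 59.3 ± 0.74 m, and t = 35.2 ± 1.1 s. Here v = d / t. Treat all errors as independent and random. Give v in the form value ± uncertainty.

1.68 ± 0.0567 m/s

v is a product of powers, so relative uncertainties combine in quadrature:
  (1·δd/d)² = (1×0.0125)² = 0.000156;  (-1·δt/t)² = (-1×0.0312)² = 0.000977
δv/v = √(0.00113) = 0.0336
v = 1.68 m/s, so δv = 0.0336 × 1.68 = 0.0567 m/s.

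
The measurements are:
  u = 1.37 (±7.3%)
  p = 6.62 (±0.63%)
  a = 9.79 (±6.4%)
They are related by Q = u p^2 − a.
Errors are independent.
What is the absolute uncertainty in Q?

4.49

Let w = u·p^2 = 60.0. δw/w = √((1·δu/u)² + (2·δp/p)²) = √(0.00533 + 0.000159) = 0.0741, so δw = 4.45.
Q = w − a: δQ = √(δw² + δa²) = √(19.8 + 0.393) = 4.49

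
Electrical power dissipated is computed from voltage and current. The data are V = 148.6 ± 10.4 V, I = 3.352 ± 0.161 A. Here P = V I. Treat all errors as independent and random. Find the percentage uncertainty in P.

Since P is a product/quotient, work with relative uncertainties:
  (1·δV/V)² = (1×0.0700)² = 0.00490;  (1·δI/I)² = (1×0.0480)² = 0.00231
δP/P = √(0.00721) = 0.0849

8.49%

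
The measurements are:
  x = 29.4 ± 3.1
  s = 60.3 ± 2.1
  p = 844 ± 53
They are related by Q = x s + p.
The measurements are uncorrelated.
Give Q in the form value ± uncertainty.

Let w = x·s = 1770. δw/w = √((1·δx/x)² + (1·δs/s)²) = √(0.0111 + 0.00121) = 0.111, so δw = 197.
Q = w + p: δQ = √(δw² + δp²) = √(38800 + 2810) = 204
Q = 2620.

2620 ± 204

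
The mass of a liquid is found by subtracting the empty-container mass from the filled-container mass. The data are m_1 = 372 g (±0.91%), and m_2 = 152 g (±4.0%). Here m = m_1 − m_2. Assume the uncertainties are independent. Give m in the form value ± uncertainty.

220 ± 6.96 g

Each term contributes (cᵢ δxᵢ)² to (δm)²:
  (δm_1)² = 11.5;  (δm_2)² = 37.0
δm = √(48.4) = 6.96 g
m = 220 g.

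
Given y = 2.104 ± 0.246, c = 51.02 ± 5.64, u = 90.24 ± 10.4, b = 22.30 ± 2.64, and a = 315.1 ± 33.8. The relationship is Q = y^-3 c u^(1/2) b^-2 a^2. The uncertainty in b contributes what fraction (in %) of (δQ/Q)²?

23.3%

(δQ/Q)² = (-3·δy/y)² + (1·δc/c)² + (½·δu/u)² + (-2·δb/b)² + (2·δa/a)²
  y term: (-3×0.117)² = 0.123
  c term: (1×0.111)² = 0.0122
  u term: (0.5×0.115)² = 0.00332
  b term: (-2×0.118)² = 0.0561
  a term: (2×0.107)² = 0.0460
Total = 0.241. Share from b = 0.0561/0.241 = 0.233.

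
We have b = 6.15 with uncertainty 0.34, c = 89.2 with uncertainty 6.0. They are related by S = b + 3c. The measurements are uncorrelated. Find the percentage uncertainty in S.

For a sum/difference, combine absolute errors in quadrature:
  (δb)² = 0.116;  (3·δc)² = 324
δS = √(324) = 18.0
S = 274, so δS/S = 18.0/274 = 0.0658.

6.58%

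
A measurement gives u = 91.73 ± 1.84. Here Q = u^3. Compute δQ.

46400

Q ∝ u^3, so δQ/Q = |3| · δu/u = 3 × 0.0201 = 0.0602.
Q = 771900, so δQ = 0.0602 × 771900 = 46400.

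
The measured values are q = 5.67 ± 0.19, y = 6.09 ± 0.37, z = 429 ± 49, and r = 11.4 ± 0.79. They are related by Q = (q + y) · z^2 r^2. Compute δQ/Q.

0.270

Let u = q + y = 11.8. δu = √(δq² + δy²) = √(0.0361 + 0.137) = 0.416, so δu/u = 0.0354.
Q is then a monomial in u, z, r:
δQ/Q = √((δu/u)² + (2·δz/z)² + (2·δr/r)²) = √(0.00125 + 0.0522 + 0.0192) = 0.270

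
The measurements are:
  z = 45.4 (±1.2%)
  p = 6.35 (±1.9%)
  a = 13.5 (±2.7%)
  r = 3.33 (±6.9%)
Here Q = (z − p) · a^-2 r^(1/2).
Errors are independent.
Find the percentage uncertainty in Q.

6.57%

Let u = z − p = 39.0. δu = √(δz² + δp²) = √(0.297 + 0.0146) = 0.558, so δu/u = 0.0143.
Q is then a monomial in u, a, r:
δQ/Q = √((δu/u)² + (-2·δa/a)² + (½·δr/r)²) = √(0.000204 + 0.00292 + 0.00119) = 0.0657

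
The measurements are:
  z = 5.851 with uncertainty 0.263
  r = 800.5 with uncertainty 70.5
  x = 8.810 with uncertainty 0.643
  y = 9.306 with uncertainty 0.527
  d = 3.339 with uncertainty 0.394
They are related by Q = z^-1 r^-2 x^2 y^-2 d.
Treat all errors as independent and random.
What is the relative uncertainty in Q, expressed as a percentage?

28.5%

Q is a product of powers, so relative uncertainties combine in quadrature:
  (-1·δz/z)² = (-1×0.0449)² = 0.00202;  (-2·δr/r)² = (-2×0.0881)² = 0.0310;  (2·δx/x)² = (2×0.0730)² = 0.0213;  (-2·δy/y)² = (-2×0.0566)² = 0.0128;  (1·δd/d)² = (1×0.118)² = 0.0139
δQ/Q = √(0.0811) = 0.285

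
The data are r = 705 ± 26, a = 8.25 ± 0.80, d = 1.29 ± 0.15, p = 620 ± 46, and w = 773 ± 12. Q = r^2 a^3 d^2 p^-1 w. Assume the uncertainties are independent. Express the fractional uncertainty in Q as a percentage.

38.7%

Q is a product of powers, so relative uncertainties combine in quadrature:
  (2·δr/r)² = (2×0.0369)² = 0.00544;  (3·δa/a)² = (3×0.0970)² = 0.0846;  (2·δd/d)² = (2×0.116)² = 0.0541;  (-1·δp/p)² = (-1×0.0742)² = 0.00550;  (1·δw/w)² = (1×0.0155)² = 0.000241
δQ/Q = √(0.150) = 0.387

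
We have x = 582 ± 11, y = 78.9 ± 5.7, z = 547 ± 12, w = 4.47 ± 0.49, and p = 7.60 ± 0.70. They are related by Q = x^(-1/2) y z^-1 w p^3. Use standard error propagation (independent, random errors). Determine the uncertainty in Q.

Q is a product of powers, so relative uncertainties combine in quadrature:
  (−½·δx/x)² = (-0.5×0.0189)² = 8.93e-05;  (1·δy/y)² = (1×0.0722)² = 0.00522;  (-1·δz/z)² = (-1×0.0219)² = 0.000481;  (1·δw/w)² = (1×0.110)² = 0.0120;  (3·δp/p)² = (3×0.0921)² = 0.0764
δQ/Q = √(0.0942) = 0.307
Q = 11.7, so δQ = 0.307 × 11.7 = 3.60.

3.60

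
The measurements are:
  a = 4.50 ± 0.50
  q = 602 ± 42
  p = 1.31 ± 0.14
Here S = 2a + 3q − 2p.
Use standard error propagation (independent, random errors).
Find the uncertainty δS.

126

Sums and differences: (δS)² = Σ (cᵢ δxᵢ)².
  (2·δa)² = 1.00;  (3·δq)² = 15900;  (2·δp)² = 0.0784
δS = √(15900) = 126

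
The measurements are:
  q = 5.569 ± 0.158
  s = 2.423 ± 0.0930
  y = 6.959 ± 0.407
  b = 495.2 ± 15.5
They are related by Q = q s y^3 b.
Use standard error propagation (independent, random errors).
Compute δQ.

4.15e+05

For a monomial Q ∝ q, s, y^3, b, fractional errors add in quadrature:
  (1·δq/q)² = (1×0.0284)² = 0.000805;  (1·δs/s)² = (1×0.0384)² = 0.00147;  (3·δy/y)² = (3×0.0585)² = 0.0308;  (1·δb/b)² = (1×0.0313)² = 0.000980
δQ/Q = √(0.0340) = 0.185
Q = 2.252e+06, so δQ = 0.185 × 2.252e+06 = 4.15e+05.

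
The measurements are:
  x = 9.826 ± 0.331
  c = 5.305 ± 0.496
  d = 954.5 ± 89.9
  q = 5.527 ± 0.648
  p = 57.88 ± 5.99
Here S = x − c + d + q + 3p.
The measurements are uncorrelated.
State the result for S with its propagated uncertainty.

Absolute uncertainties add in quadrature for a linear combination:
  (δx)² = 0.110;  (δc)² = 0.246;  (δd)² = 8080;  (δq)² = 0.420;  (3·δp)² = 323
δS = √(8410) = 91.7
S = 1138.

1138 ± 91.7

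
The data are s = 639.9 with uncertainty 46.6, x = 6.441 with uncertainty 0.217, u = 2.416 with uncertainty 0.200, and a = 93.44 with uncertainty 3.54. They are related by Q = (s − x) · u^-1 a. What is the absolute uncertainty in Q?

Let w = s − x = 633.5. δw = √(δs² + δx²) = √(2170 + 0.0471) = 46.6, so δw/w = 0.0736.
Q is then a monomial in w, u, a:
δQ/Q = √((δw/w)² + (-1·δu/u)² + (1·δa/a)²) = √(0.00541 + 0.00685 + 0.00144) = 0.117
Q = 24500, so δQ = 0.117 × 24500 = 2870.

2870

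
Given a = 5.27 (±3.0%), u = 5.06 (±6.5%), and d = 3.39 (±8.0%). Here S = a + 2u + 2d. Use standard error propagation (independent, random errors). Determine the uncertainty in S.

Each term contributes (cᵢ δxᵢ)² to (δS)²:
  (δa)² = 0.0250;  (2·δu)² = 0.433;  (2·δd)² = 0.294
δS = √(0.752) = 0.867

0.867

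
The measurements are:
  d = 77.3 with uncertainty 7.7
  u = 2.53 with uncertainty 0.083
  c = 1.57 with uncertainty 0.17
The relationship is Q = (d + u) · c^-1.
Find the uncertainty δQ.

Let w = d + u = 79.8. δw = √(δd² + δu²) = √(59.3 + 0.00689) = 7.70, so δw/w = 0.0965.
Q is then a monomial in w, c:
δQ/Q = √((δw/w)² + (-1·δc/c)²) = √(0.00930 + 0.0117) = 0.145
Q = 50.8, so δQ = 0.145 × 50.8 = 7.37.

7.37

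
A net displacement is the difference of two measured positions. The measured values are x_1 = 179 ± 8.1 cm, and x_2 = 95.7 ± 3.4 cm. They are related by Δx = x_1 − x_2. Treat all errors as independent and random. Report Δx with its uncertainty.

Sums and differences: (δΔx)² = Σ (cᵢ δxᵢ)².
  (δx_1)² = 65.6;  (δx_2)² = 11.6
δΔx = √(77.2) = 8.78 cm
Δx = 83.3 cm.

83.3 ± 8.78 cm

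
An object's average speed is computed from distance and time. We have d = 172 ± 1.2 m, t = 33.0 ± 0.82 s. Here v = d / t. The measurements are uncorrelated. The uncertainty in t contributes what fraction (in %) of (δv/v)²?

92.7%

(δv/v)² = (1·δd/d)² + (-1·δt/t)²
  d term: (1×0.00698)² = 4.87e-05
  t term: (-1×0.0248)² = 0.000617
Total = 0.000666. Share from t = 0.000617/0.000666 = 0.927.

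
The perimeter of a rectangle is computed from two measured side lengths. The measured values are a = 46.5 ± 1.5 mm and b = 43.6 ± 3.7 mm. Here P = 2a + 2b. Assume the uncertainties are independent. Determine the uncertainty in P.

Absolute uncertainties add in quadrature for a linear combination:
  (2·δa)² = 9.00;  (2·δb)² = 54.8
δP = √(63.8) = 7.98 mm

7.98 mm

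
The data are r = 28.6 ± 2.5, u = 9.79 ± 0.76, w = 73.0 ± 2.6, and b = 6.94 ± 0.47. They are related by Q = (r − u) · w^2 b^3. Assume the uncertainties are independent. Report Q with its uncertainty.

Let h = r − u = 18.8. δh = √(δr² + δu²) = √(6.25 + 0.578) = 2.61, so δh/h = 0.139.
Q is then a monomial in h, w, b:
δQ/Q = √((δh/h)² + (2·δw/w)² + (3·δb/b)²) = √(0.0193 + 0.00507 + 0.0413) = 0.256
Q = 3.35e+07, so δQ = 0.256 × 3.35e+07 = 8.58e+06.

(3.35 ± 0.858) × 10^7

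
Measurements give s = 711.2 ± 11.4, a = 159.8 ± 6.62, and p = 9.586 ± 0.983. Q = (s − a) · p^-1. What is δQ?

Let u = s − a = 551.4. δu = √(δs² + δa²) = √(130 + 43.8) = 13.2, so δu/u = 0.0239.
Q is then a monomial in u, p:
δQ/Q = √((δu/u)² + (-1·δp/p)²) = √(0.000572 + 0.0105) = 0.105
Q = 57.52, so δQ = 0.105 × 57.52 = 6.06.

6.06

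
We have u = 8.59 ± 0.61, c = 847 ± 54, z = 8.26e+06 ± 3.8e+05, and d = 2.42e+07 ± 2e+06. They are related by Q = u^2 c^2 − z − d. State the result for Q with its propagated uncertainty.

Let p = u^2·c^2 = 5.29e+07. δp/p = √((2·δu/u)² + (2·δc/c)²) = √(0.0202 + 0.0163) = 0.191, so δp = 1.01e+07.
Q = p − z − d: δQ = √(δp² + δz² + δd²) = √(1.02e+14 + 1.44e+11 + 4e+12) = 1.03e+07
Q = 2.05e+07.

(2.05 ± 1.03) × 10^7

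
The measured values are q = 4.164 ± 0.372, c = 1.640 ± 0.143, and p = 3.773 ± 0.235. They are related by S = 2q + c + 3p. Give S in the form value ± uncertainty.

21.29 ± 1.03

Sums and differences: (δS)² = Σ (cᵢ δxᵢ)².
  (2·δq)² = 0.554;  (δc)² = 0.0204;  (3·δp)² = 0.497
δS = √(1.07) = 1.03
S = 21.29.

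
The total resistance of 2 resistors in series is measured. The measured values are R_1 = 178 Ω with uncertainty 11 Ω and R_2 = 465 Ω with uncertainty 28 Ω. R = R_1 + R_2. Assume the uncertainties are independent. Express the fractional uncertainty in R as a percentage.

Sums and differences: (δR)² = Σ (cᵢ δxᵢ)².
  (δR_1)² = 121;  (δR_2)² = 784
δR = √(905) = 30.1 Ω
R = 643 Ω, so δR/R = 30.1/643 = 0.0468.

4.68%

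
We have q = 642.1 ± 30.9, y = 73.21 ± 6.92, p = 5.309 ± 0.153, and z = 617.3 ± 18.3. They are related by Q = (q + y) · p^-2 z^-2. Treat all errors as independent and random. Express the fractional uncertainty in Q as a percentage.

Let u = q + y = 715.3. δu = √(δq² + δy²) = √(955 + 47.9) = 31.7, so δu/u = 0.0443.
Q is then a monomial in u, p, z:
δQ/Q = √((δu/u)² + (-2·δp/p)² + (-2·δz/z)²) = √(0.00196 + 0.00332 + 0.00352) = 0.0938

9.38%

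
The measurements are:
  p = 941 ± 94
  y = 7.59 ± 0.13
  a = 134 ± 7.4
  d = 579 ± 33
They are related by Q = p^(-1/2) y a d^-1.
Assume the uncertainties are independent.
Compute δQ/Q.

Since Q is a product/quotient, work with relative uncertainties:
  (−½·δp/p)² = (-0.5×0.0999)² = 0.00249;  (1·δy/y)² = (1×0.0171)² = 0.000293;  (1·δa/a)² = (1×0.0552)² = 0.00305;  (-1·δd/d)² = (-1×0.0570)² = 0.00325
δQ/Q = √(0.00909) = 0.0953

0.0953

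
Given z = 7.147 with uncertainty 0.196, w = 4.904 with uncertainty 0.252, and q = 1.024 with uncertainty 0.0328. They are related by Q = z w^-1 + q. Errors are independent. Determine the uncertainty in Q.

Let p = z·w^-1 = 1.457. δp/p = √((1·δz/z)² + (-1·δw/w)²) = √(0.000752 + 0.00264) = 0.0582, so δp = 0.0849.
Q = p + q: δQ = √(δp² + δq²) = √(0.00721 + 0.00108) = 0.0910

0.0910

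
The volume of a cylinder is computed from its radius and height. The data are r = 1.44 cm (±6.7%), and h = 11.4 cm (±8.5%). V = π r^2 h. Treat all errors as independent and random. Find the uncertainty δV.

11.8 cm^3

For a monomial V ∝ r^2, h, fractional errors add in quadrature:
  (2·δr/r)² = (2×0.0670)² = 0.0180;  (1·δh/h)² = (1×0.0850)² = 0.00723
δV/V = √(0.0252) = 0.159
V = 74.3 cm^3, so δV = 0.159 × 74.3 = 11.8 cm^3.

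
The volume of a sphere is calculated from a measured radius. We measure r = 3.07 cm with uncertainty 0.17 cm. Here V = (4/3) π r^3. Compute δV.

V ∝ r^3, so δV/V = |3| · δr/r = 3 × 0.0554 = 0.166.
V = 121 cm^3, so δV = 0.166 × 121 = 20.1 cm^3.

20.1 cm^3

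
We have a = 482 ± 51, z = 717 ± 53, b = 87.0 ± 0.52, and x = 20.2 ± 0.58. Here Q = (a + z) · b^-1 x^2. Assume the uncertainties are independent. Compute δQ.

474

Let u = a + z = 1200. δu = √(δa² + δz²) = √(2600 + 2810) = 73.6, so δu/u = 0.0613.
Q is then a monomial in u, b, x:
δQ/Q = √((δu/u)² + (-1·δb/b)² + (2·δx/x)²) = √(0.00376 + 3.57e-05 + 0.00330) = 0.0842
Q = 5620, so δQ = 0.0842 × 5620 = 474.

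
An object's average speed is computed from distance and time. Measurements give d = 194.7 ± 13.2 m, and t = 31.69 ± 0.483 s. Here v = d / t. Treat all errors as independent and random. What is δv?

Products/powers → add relative errors in quadrature, weighted by exponent:
  (1·δd/d)² = (1×0.0678)² = 0.00460;  (-1·δt/t)² = (-1×0.0152)² = 0.000232
δv/v = √(0.00483) = 0.0695
v = 6.144 m/s, so δv = 0.0695 × 6.144 = 0.427 m/s.

0.427 m/s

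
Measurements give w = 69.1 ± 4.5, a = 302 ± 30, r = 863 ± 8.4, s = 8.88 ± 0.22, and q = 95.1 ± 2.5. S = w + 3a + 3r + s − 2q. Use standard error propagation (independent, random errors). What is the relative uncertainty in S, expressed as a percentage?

Absolute uncertainties add in quadrature for a linear combination:
  (δw)² = 20.2;  (3·δa)² = 8100;  (3·δr)² = 635;  (δs)² = 0.0484;  (2·δq)² = 25.0
δS = √(8780) = 93.7
S = 3380, so δS/S = 93.7/3380 = 0.0277.

2.77%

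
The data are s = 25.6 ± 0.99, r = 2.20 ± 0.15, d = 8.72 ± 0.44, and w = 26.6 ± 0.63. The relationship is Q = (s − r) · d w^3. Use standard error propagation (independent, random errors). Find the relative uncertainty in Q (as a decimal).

0.0971

Let u = s − r = 23.4. δu = √(δs² + δr²) = √(0.980 + 0.0225) = 1.00, so δu/u = 0.0428.
Q is then a monomial in u, d, w:
δQ/Q = √((δu/u)² + (1·δd/d)² + (3·δw/w)²) = √(0.00183 + 0.00255 + 0.00505) = 0.0971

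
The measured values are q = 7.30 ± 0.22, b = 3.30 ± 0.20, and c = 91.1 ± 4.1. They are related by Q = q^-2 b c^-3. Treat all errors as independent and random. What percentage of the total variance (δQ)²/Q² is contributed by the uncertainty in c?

71.4%

(δQ/Q)² = (-2·δq/q)² + (1·δb/b)² + (-3·δc/c)²
  q term: (-2×0.0301)² = 0.00363
  b term: (1×0.0606)² = 0.00367
  c term: (-3×0.0450)² = 0.0182
Total = 0.0255. Share from c = 0.0182/0.0255 = 0.714.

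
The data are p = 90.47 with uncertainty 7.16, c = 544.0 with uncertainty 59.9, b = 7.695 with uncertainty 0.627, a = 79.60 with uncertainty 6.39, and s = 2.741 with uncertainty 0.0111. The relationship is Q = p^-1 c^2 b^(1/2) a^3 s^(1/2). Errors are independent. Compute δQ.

2.56e+09

Relative error in a monomial: (δQ/Q)² = Σ (nᵢ · δxᵢ/xᵢ)².
  (-1·δp/p)² = (-1×0.0791)² = 0.00626;  (2·δc/c)² = (2×0.110)² = 0.0485;  (½·δb/b)² = (0.5×0.0815)² = 0.00166;  (3·δa/a)² = (3×0.0803)² = 0.0580;  (½·δs/s)² = (0.5×0.00405)² = 4.1e-06
δQ/Q = √(0.114) = 0.338
Q = 7.577e+09, so δQ = 0.338 × 7.577e+09 = 2.56e+09.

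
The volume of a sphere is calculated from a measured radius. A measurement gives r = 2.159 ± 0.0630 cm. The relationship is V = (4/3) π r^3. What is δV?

V is a product of powers, so relative uncertainties combine in quadrature:
  (3·δr/r)² = (3×0.0292)² = 0.00766
δV/V = √(0.00766) = 0.0875
V = 42.15 cm^3, so δV = 0.0875 × 42.15 = 3.69 cm^3.

3.69 cm^3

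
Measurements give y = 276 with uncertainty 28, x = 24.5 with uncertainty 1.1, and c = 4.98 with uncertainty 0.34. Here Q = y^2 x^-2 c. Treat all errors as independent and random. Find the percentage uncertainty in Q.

23.2%

Relative error in a monomial: (δQ/Q)² = Σ (nᵢ · δxᵢ/xᵢ)².
  (2·δy/y)² = (2×0.101)² = 0.0412;  (-2·δx/x)² = (-2×0.0449)² = 0.00806;  (1·δc/c)² = (1×0.0683)² = 0.00466
δQ/Q = √(0.0539) = 0.232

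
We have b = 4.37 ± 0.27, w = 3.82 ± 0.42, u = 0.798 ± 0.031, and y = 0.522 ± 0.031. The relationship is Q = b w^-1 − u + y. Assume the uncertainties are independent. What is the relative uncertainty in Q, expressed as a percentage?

17.4%

Let p = b·w^-1 = 1.14. δp/p = √((1·δb/b)² + (-1·δw/w)²) = √(0.00382 + 0.0121) = 0.126, so δp = 0.144.
Q = p − u + y: δQ = √(δp² + δu² + δy²) = √(0.0208 + 0.000961 + 0.000961) = 0.151
Q = 0.868, so δQ/Q = 0.151/0.868 = 0.174.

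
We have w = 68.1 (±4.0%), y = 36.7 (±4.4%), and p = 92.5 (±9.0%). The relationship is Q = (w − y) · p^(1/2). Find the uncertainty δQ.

Let u = w − y = 31.4. δu = √(δw² + δy²) = √(7.42 + 2.61) = 3.17, so δu/u = 0.101.
Q is then a monomial in u, p:
δQ/Q = √((δu/u)² + (½·δp/p)²) = √(0.0102 + 0.00202) = 0.110
Q = 302, so δQ = 0.110 × 302 = 33.4.

33.4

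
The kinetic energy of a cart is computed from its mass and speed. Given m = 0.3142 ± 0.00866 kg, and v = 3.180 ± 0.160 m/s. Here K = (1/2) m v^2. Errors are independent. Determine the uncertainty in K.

0.166 J

Products/powers → add relative errors in quadrature, weighted by exponent:
  (1·δm/m)² = (1×0.0276)² = 0.000760;  (2·δv/v)² = (2×0.0503)² = 0.0101
δK/K = √(0.0109) = 0.104
K = 1.589 J, so δK = 0.104 × 1.589 = 0.166 J.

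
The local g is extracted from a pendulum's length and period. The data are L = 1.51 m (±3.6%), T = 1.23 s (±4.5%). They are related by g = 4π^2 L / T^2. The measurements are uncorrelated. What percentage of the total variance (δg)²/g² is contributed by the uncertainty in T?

86.2%

(δg/g)² = (1·δL/L)² + (-2·δT/T)²
  L term: (1×0.0360)² = 0.00130
  T term: (-2×0.0450)² = 0.00810
Total = 0.00940. Share from T = 0.00810/0.00940 = 0.862.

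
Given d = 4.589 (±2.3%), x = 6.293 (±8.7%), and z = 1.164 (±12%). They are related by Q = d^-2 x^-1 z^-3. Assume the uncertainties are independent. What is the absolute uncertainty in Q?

Since Q is a product/quotient, work with relative uncertainties:
  (-2·δd/d)² = (-2×0.0230)² = 0.00212;  (-1·δx/x)² = (-1×0.0870)² = 0.00757;  (-3·δz/z)² = (-3×0.120)² = 0.130
δQ/Q = √(0.139) = 0.373
Q = 0.004785, so δQ = 0.373 × 0.004785 = 0.00179.

0.00179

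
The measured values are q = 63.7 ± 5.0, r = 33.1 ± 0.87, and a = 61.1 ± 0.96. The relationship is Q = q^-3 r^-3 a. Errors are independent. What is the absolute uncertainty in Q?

Q is a product of powers, so relative uncertainties combine in quadrature:
  (-3·δq/q)² = (-3×0.0785)² = 0.0555;  (-3·δr/r)² = (-3×0.0263)² = 0.00622;  (1·δa/a)² = (1×0.0157)² = 0.000247
δQ/Q = √(0.0619) = 0.249
Q = 6.52e-09, so δQ = 0.249 × 6.52e-09 = 1.62e-09.

1.62e-09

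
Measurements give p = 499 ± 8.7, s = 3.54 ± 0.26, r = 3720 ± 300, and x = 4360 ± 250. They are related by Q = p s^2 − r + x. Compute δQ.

1000

Let w = p·s^2 = 6250. δw/w = √((1·δp/p)² + (2·δs/s)²) = √(0.000304 + 0.0216) = 0.148, so δw = 925.
Q = w − r + x: δQ = √(δw² + δr² + δx²) = √(8.56e+05 + 90000 + 62500) = 1000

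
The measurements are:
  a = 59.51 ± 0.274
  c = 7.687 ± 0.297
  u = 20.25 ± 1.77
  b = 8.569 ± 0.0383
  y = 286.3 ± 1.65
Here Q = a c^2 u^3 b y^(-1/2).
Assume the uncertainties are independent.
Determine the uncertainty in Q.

Each factor contributes (exponent × relative error)² to (δQ/Q)²:
  (1·δa/a)² = (1×0.00460)² = 2.12e-05;  (2·δc/c)² = (2×0.0386)² = 0.00597;  (3·δu/u)² = (3×0.0874)² = 0.0688;  (1·δb/b)² = (1×0.00447)² = 2e-05;  (−½·δy/y)² = (-0.5×0.00576)² = 8.3e-06
δQ/Q = √(0.0748) = 0.273
Q = 1.479e+07, so δQ = 0.273 × 1.479e+07 = 4.04e+06.

4.04e+06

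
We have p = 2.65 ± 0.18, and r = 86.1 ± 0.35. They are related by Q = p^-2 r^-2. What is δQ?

Since Q is a product/quotient, work with relative uncertainties:
  (-2·δp/p)² = (-2×0.0679)² = 0.0185;  (-2·δr/r)² = (-2×0.00407)² = 6.61e-05
δQ/Q = √(0.0185) = 0.136
Q = 1.92e-05, so δQ = 0.136 × 1.92e-05 = 2.61e-06.

2.61e-06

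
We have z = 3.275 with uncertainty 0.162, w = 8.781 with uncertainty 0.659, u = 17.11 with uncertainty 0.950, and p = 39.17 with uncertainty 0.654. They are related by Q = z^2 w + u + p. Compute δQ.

11.8

Let h = z^2·w = 94.18. δh/h = √((2·δz/z)² + (1·δw/w)²) = √(0.00979 + 0.00563) = 0.124, so δh = 11.7.
Q = h + u + p: δQ = √(δh² + δu² + δp²) = √(137 + 0.902 + 0.428) = 11.8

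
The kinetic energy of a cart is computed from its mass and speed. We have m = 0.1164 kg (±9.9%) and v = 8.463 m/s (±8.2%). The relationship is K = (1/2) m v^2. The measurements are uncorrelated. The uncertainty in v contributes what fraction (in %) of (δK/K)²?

73.3%

(δK/K)² = (1·δm/m)² + (2·δv/v)²
  m term: (1×0.0990)² = 0.00980
  v term: (2×0.0820)² = 0.0269
Total = 0.0367. Share from v = 0.0269/0.0367 = 0.733.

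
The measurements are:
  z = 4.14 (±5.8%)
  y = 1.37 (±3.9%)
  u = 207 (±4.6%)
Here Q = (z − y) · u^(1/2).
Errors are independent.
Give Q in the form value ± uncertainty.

39.9 ± 3.66

Let w = z − y = 2.77. δw = √(δz² + δy²) = √(0.0577 + 0.00285) = 0.246, so δw/w = 0.0888.
Q is then a monomial in w, u:
δQ/Q = √((δw/w)² + (½·δu/u)²) = √(0.00789 + 0.000529) = 0.0917
Q = 39.9, so δQ = 0.0917 × 39.9 = 3.66.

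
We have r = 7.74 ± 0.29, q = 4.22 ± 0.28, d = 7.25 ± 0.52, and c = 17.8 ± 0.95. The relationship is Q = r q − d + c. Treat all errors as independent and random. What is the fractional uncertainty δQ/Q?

0.0628

Let p = r·q = 32.7. δp/p = √((1·δr/r)² + (1·δq/q)²) = √(0.00140 + 0.00440) = 0.0762, so δp = 2.49.
Q = p − d + c: δQ = √(δp² + δd² + δc²) = √(6.19 + 0.270 + 0.902) = 2.71
Q = 43.2, so δQ/Q = 2.71/43.2 = 0.0628.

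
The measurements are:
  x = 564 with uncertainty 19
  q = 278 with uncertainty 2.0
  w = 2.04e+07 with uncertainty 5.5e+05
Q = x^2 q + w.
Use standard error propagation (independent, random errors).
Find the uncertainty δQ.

6.02e+06

Let p = x^2·q = 8.84e+07. δp/p = √((2·δx/x)² + (1·δq/q)²) = √(0.00454 + 5.18e-05) = 0.0678, so δp = 5.99e+06.
Q = p + w: δQ = √(δp² + δw²) = √(3.59e+13 + 3.02e+11) = 6.02e+06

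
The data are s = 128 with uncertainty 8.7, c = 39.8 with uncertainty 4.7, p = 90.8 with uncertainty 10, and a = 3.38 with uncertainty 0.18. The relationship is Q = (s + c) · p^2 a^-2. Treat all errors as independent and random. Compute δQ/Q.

0.252

Let u = s + c = 168. δu = √(δs² + δc²) = √(75.7 + 22.1) = 9.89, so δu/u = 0.0589.
Q is then a monomial in u, p, a:
δQ/Q = √((δu/u)² + (2·δp/p)² + (-2·δa/a)²) = √(0.00347 + 0.0485 + 0.0113) = 0.252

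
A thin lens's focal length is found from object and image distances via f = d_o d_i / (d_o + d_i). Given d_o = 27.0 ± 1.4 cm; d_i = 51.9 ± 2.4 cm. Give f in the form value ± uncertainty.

∂f/∂d_o = (d_i/(d_o+d_i))² = 0.433;  ∂f/∂d_i = (d_o/(d_o+d_i))² = 0.117
δf = √((∂f/∂d_o · δd_o)² + (∂f/∂d_i · δd_i)²) = √(0.367 + 0.0790) = 0.668 cm
f = 17.8 cm.

17.8 ± 0.668 cm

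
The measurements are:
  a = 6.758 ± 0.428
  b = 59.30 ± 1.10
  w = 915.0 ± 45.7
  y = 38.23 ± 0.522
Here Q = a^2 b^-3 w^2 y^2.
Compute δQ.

Since Q is a product/quotient, work with relative uncertainties:
  (2·δa/a)² = (2×0.0633)² = 0.0160;  (-3·δb/b)² = (-3×0.0185)² = 0.00310;  (2·δw/w)² = (2×0.0499)² = 0.00998;  (2·δy/y)² = (2×0.0137)² = 0.000746
δQ/Q = √(0.0299) = 0.173
Q = 268000, so δQ = 0.173 × 268000 = 46300.

46300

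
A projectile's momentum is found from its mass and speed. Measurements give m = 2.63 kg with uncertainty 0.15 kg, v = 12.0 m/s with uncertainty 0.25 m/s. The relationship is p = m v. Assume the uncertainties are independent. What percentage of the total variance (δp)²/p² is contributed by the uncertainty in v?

(δp/p)² = (1·δm/m)² + (1·δv/v)²
  m term: (1×0.0570)² = 0.00325
  v term: (1×0.0208)² = 0.000434
Total = 0.00369. Share from v = 0.000434/0.00369 = 0.118.

11.8%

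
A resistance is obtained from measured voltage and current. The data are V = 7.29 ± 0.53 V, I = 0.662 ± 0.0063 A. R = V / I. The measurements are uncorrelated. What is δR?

Products/powers → add relative errors in quadrature, weighted by exponent:
  (1·δV/V)² = (1×0.0727)² = 0.00529;  (-1·δI/I)² = (-1×0.00952)² = 9.06e-05
δR/R = √(0.00538) = 0.0733
R = 11.0 Ω, so δR = 0.0733 × 11.0 = 0.807 Ω.

0.807 Ω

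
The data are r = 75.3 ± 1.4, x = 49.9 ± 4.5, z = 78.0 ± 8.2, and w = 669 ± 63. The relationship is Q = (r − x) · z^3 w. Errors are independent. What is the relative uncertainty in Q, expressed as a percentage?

37.8%

Let u = r − x = 25.4. δu = √(δr² + δx²) = √(1.96 + 20.2) = 4.71, so δu/u = 0.186.
Q is then a monomial in u, z, w:
δQ/Q = √((δu/u)² + (3·δz/z)² + (1·δw/w)²) = √(0.0344 + 0.0995 + 0.00887) = 0.378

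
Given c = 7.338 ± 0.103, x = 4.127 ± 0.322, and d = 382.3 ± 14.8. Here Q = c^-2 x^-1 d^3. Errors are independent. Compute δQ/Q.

0.143

Q is a product of powers, so relative uncertainties combine in quadrature:
  (-2·δc/c)² = (-2×0.0140)² = 0.000788;  (-1·δx/x)² = (-1×0.0780)² = 0.00609;  (3·δd/d)² = (3×0.0387)² = 0.0135
δQ/Q = √(0.0204) = 0.143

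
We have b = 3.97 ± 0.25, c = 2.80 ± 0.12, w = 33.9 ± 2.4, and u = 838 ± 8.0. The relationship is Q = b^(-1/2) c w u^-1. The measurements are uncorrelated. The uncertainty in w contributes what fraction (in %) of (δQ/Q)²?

(δQ/Q)² = (−½·δb/b)² + (1·δc/c)² + (1·δw/w)² + (-1·δu/u)²
  b term: (-0.5×0.0630)² = 0.000991
  c term: (1×0.0429)² = 0.00184
  w term: (1×0.0708)² = 0.00501
  u term: (-1×0.00955)² = 9.11e-05
Total = 0.00793. Share from w = 0.00501/0.00793 = 0.632.

63.2%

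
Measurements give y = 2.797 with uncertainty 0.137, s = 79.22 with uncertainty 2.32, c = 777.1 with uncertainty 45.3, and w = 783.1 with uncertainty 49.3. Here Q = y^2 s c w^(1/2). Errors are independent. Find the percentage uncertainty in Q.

12.2%

Relative error in a monomial: (δQ/Q)² = Σ (nᵢ · δxᵢ/xᵢ)².
  (2·δy/y)² = (2×0.0490)² = 0.00960;  (1·δs/s)² = (1×0.0293)² = 0.000858;  (1·δc/c)² = (1×0.0583)² = 0.00340;  (½·δw/w)² = (0.5×0.0630)² = 0.000991
δQ/Q = √(0.0148) = 0.122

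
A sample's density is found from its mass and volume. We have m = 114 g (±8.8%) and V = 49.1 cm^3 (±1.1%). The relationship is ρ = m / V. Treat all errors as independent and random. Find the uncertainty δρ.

0.206 g/cm^3

Since ρ is a product/quotient, work with relative uncertainties:
  (1·δm/m)² = (1×0.0880)² = 0.00774;  (-1·δV/V)² = (-1×0.0110)² = 0.000121
δρ/ρ = √(0.00787) = 0.0887
ρ = 2.32 g/cm^3, so δρ = 0.0887 × 2.32 = 0.206 g/cm^3.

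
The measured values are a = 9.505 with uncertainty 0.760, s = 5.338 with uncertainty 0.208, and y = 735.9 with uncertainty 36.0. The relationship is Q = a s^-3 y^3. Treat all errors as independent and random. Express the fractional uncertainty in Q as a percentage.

20.4%

Relative error in a monomial: (δQ/Q)² = Σ (nᵢ · δxᵢ/xᵢ)².
  (1·δa/a)² = (1×0.0800)² = 0.00639;  (-3·δs/s)² = (-3×0.0390)² = 0.0137;  (3·δy/y)² = (3×0.0489)² = 0.0215
δQ/Q = √(0.0416) = 0.204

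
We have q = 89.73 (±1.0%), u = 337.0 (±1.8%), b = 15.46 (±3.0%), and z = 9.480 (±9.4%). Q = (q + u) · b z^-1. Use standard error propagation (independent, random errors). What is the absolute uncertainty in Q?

Let w = q + u = 426.7. δw = √(δq² + δu²) = √(0.805 + 36.8) = 6.13, so δw/w = 0.0144.
Q is then a monomial in w, b, z:
δQ/Q = √((δw/w)² + (1·δb/b)² + (-1·δz/z)²) = √(0.000206 + 0.000900 + 0.00884) = 0.0997
Q = 695.9, so δQ = 0.0997 × 695.9 = 69.4.

69.4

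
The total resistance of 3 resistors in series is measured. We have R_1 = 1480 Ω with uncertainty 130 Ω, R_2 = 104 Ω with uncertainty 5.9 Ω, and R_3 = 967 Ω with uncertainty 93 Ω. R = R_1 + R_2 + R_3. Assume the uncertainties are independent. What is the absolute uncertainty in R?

For a sum/difference, combine absolute errors in quadrature:
  (δR_1)² = 16900;  (δR_2)² = 34.8;  (δR_3)² = 8650
δR = √(25600) = 160 Ω

160 Ω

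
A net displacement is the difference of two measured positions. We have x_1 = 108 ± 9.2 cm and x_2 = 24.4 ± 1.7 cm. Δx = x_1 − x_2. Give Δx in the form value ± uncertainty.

83.6 ± 9.36 cm

Δx is a linear combination, so absolute uncertainties add in quadrature:
  (δx_1)² = 84.6;  (δx_2)² = 2.89
δΔx = √(87.5) = 9.36 cm
Δx = 83.6 cm.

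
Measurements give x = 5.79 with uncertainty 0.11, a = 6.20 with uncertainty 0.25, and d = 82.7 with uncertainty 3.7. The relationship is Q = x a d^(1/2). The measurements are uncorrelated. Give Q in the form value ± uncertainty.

Relative error in a monomial: (δQ/Q)² = Σ (nᵢ · δxᵢ/xᵢ)².
  (1·δx/x)² = (1×0.0190)² = 0.000361;  (1·δa/a)² = (1×0.0403)² = 0.00163;  (½·δd/d)² = (0.5×0.0447)² = 0.000500
δQ/Q = √(0.00249) = 0.0499
Q = 326, so δQ = 0.0499 × 326 = 16.3.

326 ± 16.3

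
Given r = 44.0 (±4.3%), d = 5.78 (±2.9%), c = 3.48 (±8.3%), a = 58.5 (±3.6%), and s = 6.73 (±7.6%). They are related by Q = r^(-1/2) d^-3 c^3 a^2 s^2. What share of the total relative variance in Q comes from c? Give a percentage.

63.1%

(δQ/Q)² = (−½·δr/r)² + (-3·δd/d)² + (3·δc/c)² + (2·δa/a)² + (2·δs/s)²
  r term: (-0.5×0.0430)² = 0.000462
  d term: (-3×0.0290)² = 0.00757
  c term: (3×0.0830)² = 0.0620
  a term: (2×0.0360)² = 0.00518
  s term: (2×0.0760)² = 0.0231
Total = 0.0983. Share from c = 0.0620/0.0983 = 0.631.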